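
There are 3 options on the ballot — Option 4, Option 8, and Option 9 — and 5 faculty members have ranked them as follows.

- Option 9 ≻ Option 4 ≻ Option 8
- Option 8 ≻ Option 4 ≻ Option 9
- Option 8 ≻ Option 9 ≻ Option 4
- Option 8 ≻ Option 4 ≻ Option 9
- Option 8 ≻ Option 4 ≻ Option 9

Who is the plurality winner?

First-place vote totals:
  Option 4: 0
  Option 8: 4
  Option 9: 1
Option 8 has the most first-place votes.

Option 8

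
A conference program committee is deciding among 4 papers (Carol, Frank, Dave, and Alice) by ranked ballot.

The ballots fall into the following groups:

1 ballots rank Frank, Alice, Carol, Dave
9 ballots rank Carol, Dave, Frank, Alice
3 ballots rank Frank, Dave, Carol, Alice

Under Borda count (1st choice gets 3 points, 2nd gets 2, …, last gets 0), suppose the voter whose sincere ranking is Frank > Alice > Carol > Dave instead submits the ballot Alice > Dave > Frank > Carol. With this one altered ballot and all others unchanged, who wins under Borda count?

Carol

Borda totals with the altered ballot: Carol 30, Frank 19, Dave 26, Alice 3.
The winner is unchanged: still Carol.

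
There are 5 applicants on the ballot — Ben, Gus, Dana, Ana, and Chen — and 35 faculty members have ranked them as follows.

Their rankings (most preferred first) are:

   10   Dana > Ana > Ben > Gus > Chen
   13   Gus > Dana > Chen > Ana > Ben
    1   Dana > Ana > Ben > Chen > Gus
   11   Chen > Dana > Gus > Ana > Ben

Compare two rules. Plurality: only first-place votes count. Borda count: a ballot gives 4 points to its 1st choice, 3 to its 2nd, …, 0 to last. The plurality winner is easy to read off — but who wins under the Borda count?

Dana

Plurality first-place counts: Ben 0, Gus 13, Dana 11, Ana 0, Chen 11 → Gus.
Borda totals: Ben 22, Gus 84, Dana 116, Ana 57, Chen 71 → Dana.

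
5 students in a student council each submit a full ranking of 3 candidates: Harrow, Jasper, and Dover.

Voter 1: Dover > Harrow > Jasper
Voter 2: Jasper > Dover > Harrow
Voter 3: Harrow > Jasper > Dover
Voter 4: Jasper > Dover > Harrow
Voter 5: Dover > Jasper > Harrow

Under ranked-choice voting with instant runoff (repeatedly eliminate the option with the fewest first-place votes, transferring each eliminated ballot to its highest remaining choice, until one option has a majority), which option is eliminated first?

Harrow

Round 1: Jasper 2, Dover 2, Harrow 1. Harrow has the fewest and is eliminated.
Round 2: Jasper 3, Dover 2. Jasper has a majority.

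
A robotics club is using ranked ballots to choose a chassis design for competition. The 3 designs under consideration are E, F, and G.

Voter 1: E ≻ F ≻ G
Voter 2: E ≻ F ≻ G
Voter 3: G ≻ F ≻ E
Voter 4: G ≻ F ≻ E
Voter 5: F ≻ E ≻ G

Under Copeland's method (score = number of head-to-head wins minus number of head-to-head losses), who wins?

F

Pairwise results:
  E vs F: F wins 3–2.
  E vs G: E wins 3–2.
  F vs G: F wins 3–2.
Copeland scores (wins − losses):
  E: 1 − 1 = 0
  F: 2 − 0 = 2
  G: 0 − 2 = -2
F has the best Copeland score.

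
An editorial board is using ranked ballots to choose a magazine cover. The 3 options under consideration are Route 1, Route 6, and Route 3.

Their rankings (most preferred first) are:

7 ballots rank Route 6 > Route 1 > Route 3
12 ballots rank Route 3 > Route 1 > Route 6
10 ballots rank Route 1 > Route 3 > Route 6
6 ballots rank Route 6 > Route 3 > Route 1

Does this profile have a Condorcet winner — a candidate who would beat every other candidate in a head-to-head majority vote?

Yes

Head-to-head results (35 voters total):
Route 1 vs Route 6: Route 1 wins 22–13.
Route 1 vs Route 3: Route 3 wins 18–17.
Route 6 vs Route 3: Route 3 wins 22–13.
Route 3 beats each rival — Route 1 (18–17), Route 6 (22–13) — so Route 3 is the Condorcet winner.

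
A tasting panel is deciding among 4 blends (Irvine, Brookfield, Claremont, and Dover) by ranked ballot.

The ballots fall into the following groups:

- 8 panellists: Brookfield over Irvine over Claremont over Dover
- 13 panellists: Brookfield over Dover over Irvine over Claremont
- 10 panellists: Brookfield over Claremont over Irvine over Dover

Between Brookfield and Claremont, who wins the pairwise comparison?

Brookfield

Ballots ranking Brookfield above Claremont: 8+13+10 = 31.
Ballots ranking Claremont above Brookfield: 0.
Brookfield wins the head-to-head, 31–0.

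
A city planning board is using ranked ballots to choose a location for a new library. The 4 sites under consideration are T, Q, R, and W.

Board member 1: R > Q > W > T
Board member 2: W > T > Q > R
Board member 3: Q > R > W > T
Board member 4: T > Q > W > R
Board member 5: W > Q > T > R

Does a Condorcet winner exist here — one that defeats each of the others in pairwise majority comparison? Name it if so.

Head-to-head results (5 voters total):
T vs Q: Q wins 3–2.
T vs R: T wins 3–2.
T vs W: W wins 4–1.
Q vs R: Q wins 4–1.
Q vs W: Q wins 3–2.
R vs W: W wins 3–2.
Q beats each rival — T (3–2), R (4–1), W (3–2) — so Q is the Condorcet winner.

Q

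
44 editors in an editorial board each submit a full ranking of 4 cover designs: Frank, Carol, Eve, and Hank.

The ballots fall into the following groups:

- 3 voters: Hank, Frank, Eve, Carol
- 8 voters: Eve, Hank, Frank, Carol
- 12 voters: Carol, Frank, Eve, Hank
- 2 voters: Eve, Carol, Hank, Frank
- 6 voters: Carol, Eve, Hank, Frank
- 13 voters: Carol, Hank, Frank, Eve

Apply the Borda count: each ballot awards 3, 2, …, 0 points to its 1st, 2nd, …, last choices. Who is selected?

Carol

Borda scores:
  Frank: 3·2 + 8·1 + 12·2 + 2·0 + 6·0 + 13·1 = 51
  Carol: 3·0 + 8·0 + 12·3 + 2·2 + 6·3 + 13·3 = 97
  Eve: 3·1 + 8·3 + 12·1 + 2·3 + 6·2 + 13·0 = 57
  Hank: 3·3 + 8·2 + 12·0 + 2·1 + 6·1 + 13·2 = 59
Carol has the highest total.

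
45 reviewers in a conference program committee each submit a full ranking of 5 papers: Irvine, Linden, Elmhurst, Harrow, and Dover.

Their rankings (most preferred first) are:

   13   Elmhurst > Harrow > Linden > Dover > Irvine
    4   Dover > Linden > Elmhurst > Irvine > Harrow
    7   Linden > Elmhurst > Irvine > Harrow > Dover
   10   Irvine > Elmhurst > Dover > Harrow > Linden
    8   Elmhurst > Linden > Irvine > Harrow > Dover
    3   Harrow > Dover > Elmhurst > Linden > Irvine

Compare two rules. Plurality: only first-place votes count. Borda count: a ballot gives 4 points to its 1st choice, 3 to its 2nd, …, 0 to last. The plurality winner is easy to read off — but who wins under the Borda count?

Plurality first-place counts: Irvine 10, Linden 7, Elmhurst 21, Harrow 3, Dover 4 → Elmhurst.
Borda totals: Irvine 74, Linden 93, Elmhurst 149, Harrow 76, Dover 58 → Elmhurst.

Elmhurst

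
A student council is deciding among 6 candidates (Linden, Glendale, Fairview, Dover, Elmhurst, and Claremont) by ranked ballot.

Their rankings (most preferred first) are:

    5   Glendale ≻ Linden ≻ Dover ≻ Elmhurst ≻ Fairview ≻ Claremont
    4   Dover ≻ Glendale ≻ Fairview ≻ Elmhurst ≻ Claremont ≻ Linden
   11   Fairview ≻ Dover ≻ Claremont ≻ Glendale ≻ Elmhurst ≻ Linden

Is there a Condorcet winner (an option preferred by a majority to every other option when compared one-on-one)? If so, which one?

Head-to-head results (20 voters total):
Linden vs Glendale: Glendale wins 20–0.
Linden vs Fairview: Fairview wins 15–5.
Linden vs Dover: Dover wins 15–5.
Linden vs Elmhurst: Elmhurst wins 15–5.
Linden vs Claremont: Claremont wins 15–5.
Glendale vs Fairview: Fairview wins 11–9.
Glendale vs Dover: Dover wins 15–5.
Glendale vs Elmhurst: Glendale wins 20–0.
Glendale vs Claremont: Claremont wins 11–9.
Fairview vs Dover: Fairview wins 11–9.
Fairview vs Elmhurst: Fairview wins 15–5.
Fairview vs Claremont: Fairview wins 20–0.
Dover vs Elmhurst: Dover wins 20–0.
Dover vs Claremont: Dover wins 20–0.
Elmhurst vs Claremont: Claremont wins 11–9.
Fairview beats each rival — Linden (15–5), Glendale (11–9), Dover (11–9), Elmhurst (15–5), Claremont (20–0) — so Fairview is the Condorcet winner.

Fairview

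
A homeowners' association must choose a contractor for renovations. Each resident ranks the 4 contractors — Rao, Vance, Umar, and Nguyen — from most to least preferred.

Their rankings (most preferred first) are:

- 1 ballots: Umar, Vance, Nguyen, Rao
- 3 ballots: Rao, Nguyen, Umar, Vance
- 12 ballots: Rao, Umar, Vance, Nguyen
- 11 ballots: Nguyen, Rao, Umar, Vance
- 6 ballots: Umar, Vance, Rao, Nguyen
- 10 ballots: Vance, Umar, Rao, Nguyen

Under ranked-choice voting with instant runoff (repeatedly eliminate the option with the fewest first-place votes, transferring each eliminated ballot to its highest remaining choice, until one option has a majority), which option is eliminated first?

Umar

Round 1: Rao 15, Nguyen 11, Vance 10, Umar 7. Umar has the fewest and is eliminated.
Round 2: Vance 17, Rao 15, Nguyen 11. Nguyen has the fewest and is eliminated.
Round 3: Rao 26, Vance 17. Rao has a majority.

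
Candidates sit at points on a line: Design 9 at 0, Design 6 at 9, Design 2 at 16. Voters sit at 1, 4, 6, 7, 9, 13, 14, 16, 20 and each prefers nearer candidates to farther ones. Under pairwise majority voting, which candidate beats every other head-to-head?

Design 6

With single-peaked preferences on a line, the Condorcet winner is the candidate closest to the median voter.
The median voter (position 9) is closest to Design 6 at 9.
Check: Design 6 vs Design 9 — voters closer to Design 6: 7 of 9.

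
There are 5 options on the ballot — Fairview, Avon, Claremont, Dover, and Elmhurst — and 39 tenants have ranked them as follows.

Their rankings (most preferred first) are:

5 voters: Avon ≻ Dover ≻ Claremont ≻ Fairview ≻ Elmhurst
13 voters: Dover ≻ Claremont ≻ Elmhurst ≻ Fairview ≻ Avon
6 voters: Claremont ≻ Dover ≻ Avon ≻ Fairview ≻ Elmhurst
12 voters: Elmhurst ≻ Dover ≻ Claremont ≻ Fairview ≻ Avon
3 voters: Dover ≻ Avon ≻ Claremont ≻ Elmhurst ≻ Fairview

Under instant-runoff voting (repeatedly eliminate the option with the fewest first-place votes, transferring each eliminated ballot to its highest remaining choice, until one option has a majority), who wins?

Round 1: Dover 16, Elmhurst 12, Claremont 6, Avon 5, Fairview 0. Fairview has the fewest and is eliminated.
Round 2: Dover 16, Elmhurst 12, Claremont 6, Avon 5. Avon has the fewest and is eliminated.
Round 3: Dover 21, Elmhurst 12, Claremont 6. Dover has a majority.

Dover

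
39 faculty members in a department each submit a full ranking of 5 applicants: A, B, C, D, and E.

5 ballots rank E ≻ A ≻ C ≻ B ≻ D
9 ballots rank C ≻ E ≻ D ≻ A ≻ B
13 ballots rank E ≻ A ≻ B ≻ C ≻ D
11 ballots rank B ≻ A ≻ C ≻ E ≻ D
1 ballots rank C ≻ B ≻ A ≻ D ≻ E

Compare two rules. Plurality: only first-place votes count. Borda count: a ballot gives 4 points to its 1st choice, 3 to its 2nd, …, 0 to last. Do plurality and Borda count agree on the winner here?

Plurality first-place counts: A 0, B 11, C 10, D 0, E 18 → E.
Borda totals: A 98, B 78, C 85, D 19, E 110 → E.
The two rules agree on E.

Yes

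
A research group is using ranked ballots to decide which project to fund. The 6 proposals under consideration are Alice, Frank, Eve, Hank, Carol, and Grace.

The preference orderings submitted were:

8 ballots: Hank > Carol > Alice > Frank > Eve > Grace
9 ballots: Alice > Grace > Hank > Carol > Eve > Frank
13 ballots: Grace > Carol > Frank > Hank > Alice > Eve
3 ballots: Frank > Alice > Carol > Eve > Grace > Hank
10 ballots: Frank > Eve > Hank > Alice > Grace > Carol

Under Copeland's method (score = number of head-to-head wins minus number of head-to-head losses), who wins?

Pairwise results:
  Alice vs Frank: Frank wins 26–17.
  Alice vs Eve: Alice wins 33–10.
  Alice vs Hank: Hank wins 31–12.
  Alice vs Carol: Alice wins 22–21.
  Alice vs Grace: Alice wins 30–13.
  Frank vs Eve: Frank wins 34–9.
  Frank vs Hank: Frank wins 26–17.
  Frank vs Carol: Carol wins 30–13.
  Frank vs Grace: Grace wins 22–21.
  Eve vs Hank: Hank wins 30–13.
  Eve vs Carol: Carol wins 33–10.
  Eve vs Grace: Grace wins 22–21.
  Hank vs Carol: Hank wins 27–16.
  Hank vs Grace: Grace wins 25–18.
  Carol vs Grace: Grace wins 32–11.
Copeland scores (wins − losses):
  Alice: 3 − 2 = 1
  Frank: 3 − 2 = 1
  Eve: 0 − 5 = -5
  Hank: 3 − 2 = 1
  Carol: 2 − 3 = -1
  Grace: 4 − 1 = 3
Grace has the best Copeland score.

Grace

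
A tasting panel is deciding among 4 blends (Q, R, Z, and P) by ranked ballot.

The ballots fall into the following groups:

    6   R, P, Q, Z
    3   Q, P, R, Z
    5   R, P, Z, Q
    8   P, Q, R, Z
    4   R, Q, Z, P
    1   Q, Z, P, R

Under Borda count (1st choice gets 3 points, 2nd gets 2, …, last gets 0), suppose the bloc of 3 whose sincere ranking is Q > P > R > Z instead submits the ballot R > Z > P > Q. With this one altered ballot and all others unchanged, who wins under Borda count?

R

Borda totals with the altered ballot: Q 33, R 62, Z 17, P 50.
The winner is unchanged: still R.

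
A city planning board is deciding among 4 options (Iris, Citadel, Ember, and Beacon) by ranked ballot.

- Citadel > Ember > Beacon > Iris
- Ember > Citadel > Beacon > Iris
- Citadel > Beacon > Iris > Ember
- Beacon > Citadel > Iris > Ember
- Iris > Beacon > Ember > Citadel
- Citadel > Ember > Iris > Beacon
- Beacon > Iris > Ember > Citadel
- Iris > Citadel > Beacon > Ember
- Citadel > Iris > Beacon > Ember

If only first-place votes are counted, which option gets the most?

Citadel

First-place vote totals:
  Iris: 2
  Citadel: 4
  Ember: 1
  Beacon: 2
Citadel has the most first-place votes.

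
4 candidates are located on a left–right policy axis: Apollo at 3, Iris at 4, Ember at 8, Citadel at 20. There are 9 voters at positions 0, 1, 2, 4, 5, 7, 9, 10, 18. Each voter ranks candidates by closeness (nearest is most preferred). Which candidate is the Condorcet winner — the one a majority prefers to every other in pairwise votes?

Iris

With single-peaked preferences on a line, the Condorcet winner is the candidate closest to the median voter.
The median voter (position 5) is closest to Iris at 4.
Check: Iris vs Ember — voters closer to Iris: 5 of 9.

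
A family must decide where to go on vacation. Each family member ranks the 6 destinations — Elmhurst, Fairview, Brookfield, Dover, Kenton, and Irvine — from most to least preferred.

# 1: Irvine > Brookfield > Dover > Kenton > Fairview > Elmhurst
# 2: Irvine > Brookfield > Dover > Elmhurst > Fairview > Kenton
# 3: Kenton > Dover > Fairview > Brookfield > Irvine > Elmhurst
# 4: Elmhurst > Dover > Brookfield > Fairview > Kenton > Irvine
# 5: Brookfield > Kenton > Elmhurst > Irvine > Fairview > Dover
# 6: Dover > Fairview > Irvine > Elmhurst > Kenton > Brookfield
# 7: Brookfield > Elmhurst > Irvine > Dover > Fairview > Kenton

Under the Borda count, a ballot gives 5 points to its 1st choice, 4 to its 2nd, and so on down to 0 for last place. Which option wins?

Borda scores:
  Elmhurst: 0 + 2 + 0 + 5 + 3 + 2 + 4 = 16
  Fairview: 1 + 1 + 3 + 2 + 1 + 4 + 1 = 13
  Brookfield: 4 + 4 + 2 + 3 + 5 + 0 + 5 = 23
  Dover: 3 + 3 + 4 + 4 + 0 + 5 + 2 = 21
  Kenton: 2 + 0 + 5 + 1 + 4 + 1 + 0 = 13
  Irvine: 5 + 5 + 1 + 0 + 2 + 3 + 3 = 19
Brookfield has the highest total.

Brookfield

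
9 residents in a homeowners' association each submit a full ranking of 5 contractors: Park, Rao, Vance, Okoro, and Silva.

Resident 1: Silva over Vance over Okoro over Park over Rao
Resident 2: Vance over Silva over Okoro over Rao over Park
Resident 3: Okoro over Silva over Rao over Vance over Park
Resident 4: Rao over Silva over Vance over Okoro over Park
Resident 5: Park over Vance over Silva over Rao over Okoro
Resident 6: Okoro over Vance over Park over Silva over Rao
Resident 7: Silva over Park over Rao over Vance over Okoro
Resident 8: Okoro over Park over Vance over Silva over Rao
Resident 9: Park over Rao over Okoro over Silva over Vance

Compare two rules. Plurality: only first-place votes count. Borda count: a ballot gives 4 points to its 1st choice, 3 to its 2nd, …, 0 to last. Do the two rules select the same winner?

No

Plurality first-place counts: Park 2, Rao 1, Vance 1, Okoro 3, Silva 2 → Okoro.
Borda totals: Park 17, Rao 13, Vance 19, Okoro 19, Silva 22 → Silva.
The two rules disagree: plurality picks Okoro, Borda picks Silva.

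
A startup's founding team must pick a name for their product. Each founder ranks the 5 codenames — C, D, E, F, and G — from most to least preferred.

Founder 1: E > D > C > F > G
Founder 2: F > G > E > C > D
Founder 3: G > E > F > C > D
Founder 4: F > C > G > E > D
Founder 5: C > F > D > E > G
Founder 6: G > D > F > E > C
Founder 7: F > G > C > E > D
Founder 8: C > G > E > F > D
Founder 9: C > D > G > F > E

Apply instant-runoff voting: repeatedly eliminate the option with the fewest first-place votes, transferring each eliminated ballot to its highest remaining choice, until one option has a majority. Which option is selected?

Round 1: C 3, F 3, G 2, E 1, D 0. D has the fewest and is eliminated.
Round 2: C 3, F 3, G 2, E 1. E has the fewest and is eliminated.
Round 3: C 4, F 3, G 2. G has the fewest and is eliminated.
Round 4: F 5, C 4. F has a majority.

F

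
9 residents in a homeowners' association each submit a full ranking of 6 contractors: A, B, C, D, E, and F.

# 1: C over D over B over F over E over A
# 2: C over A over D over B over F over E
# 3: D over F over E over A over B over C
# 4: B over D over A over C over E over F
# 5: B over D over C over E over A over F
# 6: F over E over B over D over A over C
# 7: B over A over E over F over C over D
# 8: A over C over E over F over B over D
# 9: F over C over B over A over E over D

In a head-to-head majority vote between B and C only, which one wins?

Ballots ranking B above C: 5.
Ballots ranking C above B: 4.
B wins the head-to-head, 5–4.

B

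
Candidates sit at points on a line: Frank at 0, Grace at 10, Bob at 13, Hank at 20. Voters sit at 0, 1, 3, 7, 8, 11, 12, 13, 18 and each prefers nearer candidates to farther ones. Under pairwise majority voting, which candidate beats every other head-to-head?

Grace

With single-peaked preferences on a line, the Condorcet winner is the candidate closest to the median voter.
The median voter (position 8) is closest to Grace at 10.
Check: Grace vs Bob — voters closer to Grace: 6 of 9.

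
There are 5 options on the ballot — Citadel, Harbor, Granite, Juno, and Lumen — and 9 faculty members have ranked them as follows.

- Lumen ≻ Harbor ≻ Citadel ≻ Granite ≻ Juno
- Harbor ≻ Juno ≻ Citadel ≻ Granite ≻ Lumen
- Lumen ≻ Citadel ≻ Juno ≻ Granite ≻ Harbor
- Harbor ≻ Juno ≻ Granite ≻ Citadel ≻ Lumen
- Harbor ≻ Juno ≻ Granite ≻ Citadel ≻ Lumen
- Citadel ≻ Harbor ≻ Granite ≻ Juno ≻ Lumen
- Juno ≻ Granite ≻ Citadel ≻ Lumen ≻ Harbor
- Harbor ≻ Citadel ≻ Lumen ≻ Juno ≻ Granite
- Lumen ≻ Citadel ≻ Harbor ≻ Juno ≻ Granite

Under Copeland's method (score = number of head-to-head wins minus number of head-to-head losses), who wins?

Pairwise results:
  Citadel vs Harbor: Harbor wins 5–4.
  Citadel vs Granite: Citadel wins 6–3.
  Citadel vs Juno: Citadel wins 5–4.
  Citadel vs Lumen: Citadel wins 6–3.
  Harbor vs Granite: Harbor wins 7–2.
  Harbor vs Juno: Harbor wins 7–2.
  Harbor vs Lumen: Harbor wins 5–4.
  Granite vs Juno: Juno wins 7–2.
  Granite vs Lumen: Granite wins 5–4.
  Juno vs Lumen: Juno wins 5–4.
Copeland scores (wins − losses):
  Citadel: 3 − 1 = 2
  Harbor: 4 − 0 = 4
  Granite: 1 − 3 = -2
  Juno: 2 − 2 = 0
  Lumen: 0 − 4 = -4
Harbor has the best Copeland score.

Harbor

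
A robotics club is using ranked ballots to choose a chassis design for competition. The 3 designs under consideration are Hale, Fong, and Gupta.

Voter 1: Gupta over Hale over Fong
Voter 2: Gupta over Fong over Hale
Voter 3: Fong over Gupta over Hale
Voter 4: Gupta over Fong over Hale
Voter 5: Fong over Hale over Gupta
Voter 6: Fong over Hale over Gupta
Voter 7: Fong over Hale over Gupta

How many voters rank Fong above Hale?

6

Ballots ranking Fong above Hale: 6.
Ballots ranking Hale above Fong: 1.
So 6 of 7 voters prefer Fong to Hale.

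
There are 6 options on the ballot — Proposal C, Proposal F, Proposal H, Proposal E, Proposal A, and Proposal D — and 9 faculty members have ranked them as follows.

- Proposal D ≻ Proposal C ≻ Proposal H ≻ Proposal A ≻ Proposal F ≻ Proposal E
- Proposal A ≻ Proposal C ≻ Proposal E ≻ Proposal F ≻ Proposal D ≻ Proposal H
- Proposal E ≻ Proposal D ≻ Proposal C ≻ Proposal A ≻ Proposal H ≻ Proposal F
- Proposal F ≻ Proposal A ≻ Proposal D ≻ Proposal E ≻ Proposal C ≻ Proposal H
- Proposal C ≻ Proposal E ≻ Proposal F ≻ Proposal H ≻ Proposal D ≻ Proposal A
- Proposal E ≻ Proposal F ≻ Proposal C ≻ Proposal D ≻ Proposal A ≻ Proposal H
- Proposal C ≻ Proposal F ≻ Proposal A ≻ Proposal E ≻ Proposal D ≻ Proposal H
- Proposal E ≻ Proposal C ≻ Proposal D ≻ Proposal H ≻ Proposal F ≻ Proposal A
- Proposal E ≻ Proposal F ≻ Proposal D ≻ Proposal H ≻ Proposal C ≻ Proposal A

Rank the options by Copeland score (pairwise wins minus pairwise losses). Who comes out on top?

Proposal E

Pairwise results:
  Proposal C vs Proposal F: Proposal C wins 6–3.
  Proposal C vs Proposal H: Proposal C wins 8–1.
  Proposal C vs Proposal E: Proposal E wins 5–4.
  Proposal C vs Proposal A: Proposal C wins 7–2.
  Proposal C vs Proposal D: Proposal C wins 5–4.
  Proposal F vs Proposal H: Proposal F wins 6–3.
  Proposal F vs Proposal E: Proposal E wins 6–3.
  Proposal F vs Proposal A: Proposal F wins 6–3.
  Proposal F vs Proposal D: Proposal F wins 6–3.
  Proposal H vs Proposal E: Proposal E wins 8–1.
  Proposal H vs Proposal A: Proposal A wins 5–4.
  Proposal H vs Proposal D: Proposal D wins 8–1.
  Proposal E vs Proposal A: Proposal E wins 5–4.
  Proposal E vs Proposal D: Proposal E wins 7–2.
  Proposal A vs Proposal D: Proposal D wins 6–3.
Copeland scores (wins − losses):
  Proposal C: 4 − 1 = 3
  Proposal F: 3 − 2 = 1
  Proposal H: 0 − 5 = -5
  Proposal E: 5 − 0 = 5
  Proposal A: 1 − 4 = -3
  Proposal D: 2 − 3 = -1
Proposal E has the best Copeland score.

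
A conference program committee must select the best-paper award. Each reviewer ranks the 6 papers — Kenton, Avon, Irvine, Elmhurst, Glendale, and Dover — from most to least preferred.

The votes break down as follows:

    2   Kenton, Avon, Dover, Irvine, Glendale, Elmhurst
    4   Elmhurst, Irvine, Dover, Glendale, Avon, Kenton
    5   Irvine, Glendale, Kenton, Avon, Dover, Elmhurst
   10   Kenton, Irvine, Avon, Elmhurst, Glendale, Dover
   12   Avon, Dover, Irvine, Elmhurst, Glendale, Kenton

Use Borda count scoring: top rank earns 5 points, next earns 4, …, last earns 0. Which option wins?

Borda scores:
  Kenton: 2·5 + 4·0 + 5·3 + 10·5 + 12·0 = 75
  Avon: 2·4 + 4·1 + 5·2 + 10·3 + 12·5 = 112
  Irvine: 2·2 + 4·4 + 5·5 + 10·4 + 12·3 = 121
  Elmhurst: 2·0 + 4·5 + 5·0 + 10·2 + 12·2 = 64
  Glendale: 2·1 + 4·2 + 5·4 + 10·1 + 12·1 = 52
  Dover: 2·3 + 4·3 + 5·1 + 10·0 + 12·4 = 71
Irvine has the highest total.

Irvine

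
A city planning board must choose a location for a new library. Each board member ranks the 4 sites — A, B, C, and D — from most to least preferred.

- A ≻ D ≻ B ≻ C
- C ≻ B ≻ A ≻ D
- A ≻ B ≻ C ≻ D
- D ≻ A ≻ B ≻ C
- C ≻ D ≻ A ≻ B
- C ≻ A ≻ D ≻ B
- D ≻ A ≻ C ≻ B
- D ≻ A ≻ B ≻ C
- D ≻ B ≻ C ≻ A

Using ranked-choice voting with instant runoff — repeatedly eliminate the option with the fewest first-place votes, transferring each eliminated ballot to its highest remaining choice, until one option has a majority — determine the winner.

D

Round 1: D 4, C 3, A 2, B 0. B has the fewest and is eliminated.
Round 2: D 4, C 3, A 2. A has the fewest and is eliminated.
Round 3: D 5, C 4. D has a majority.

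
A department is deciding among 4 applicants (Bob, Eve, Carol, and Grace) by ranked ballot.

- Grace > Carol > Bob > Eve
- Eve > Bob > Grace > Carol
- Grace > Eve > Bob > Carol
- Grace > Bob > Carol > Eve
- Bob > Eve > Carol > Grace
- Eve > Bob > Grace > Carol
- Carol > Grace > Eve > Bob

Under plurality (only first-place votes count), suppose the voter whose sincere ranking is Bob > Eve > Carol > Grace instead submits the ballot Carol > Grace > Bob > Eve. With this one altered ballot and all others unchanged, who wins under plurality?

Grace

First-place totals with the altered ballot: Bob 0, Eve 2, Carol 2, Grace 3.
The winner is unchanged: still Grace.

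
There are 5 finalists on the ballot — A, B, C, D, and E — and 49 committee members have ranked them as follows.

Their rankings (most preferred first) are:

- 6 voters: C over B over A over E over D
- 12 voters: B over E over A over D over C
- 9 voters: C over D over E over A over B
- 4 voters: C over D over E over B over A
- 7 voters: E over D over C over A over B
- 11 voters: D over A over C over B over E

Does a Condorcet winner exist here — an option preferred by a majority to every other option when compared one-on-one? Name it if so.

Head-to-head results (49 voters total):
A vs B: A wins 27–22.
A vs C: C wins 26–23.
A vs D: D wins 31–18.
A vs E: E wins 32–17.
B vs C: C wins 37–12.
B vs D: D wins 31–18.
B vs E: B wins 29–20.
C vs D: D wins 30–19.
C vs E: C wins 30–19.
D vs E: E wins 25–24.
No candidate beats all others: A beats B beats E beats A, a majority cycle.

There is no Condorcet winner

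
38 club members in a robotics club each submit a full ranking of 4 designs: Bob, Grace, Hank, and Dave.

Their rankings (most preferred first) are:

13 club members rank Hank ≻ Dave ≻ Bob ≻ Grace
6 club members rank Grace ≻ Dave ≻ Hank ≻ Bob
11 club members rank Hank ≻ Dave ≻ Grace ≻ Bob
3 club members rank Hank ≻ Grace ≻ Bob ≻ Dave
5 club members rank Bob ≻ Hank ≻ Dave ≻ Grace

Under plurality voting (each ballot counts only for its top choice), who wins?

First-place vote totals:
  Bob: 5
  Grace: 6
  Hank: 27
  Dave: 0
Hank has the most first-place votes.

Hank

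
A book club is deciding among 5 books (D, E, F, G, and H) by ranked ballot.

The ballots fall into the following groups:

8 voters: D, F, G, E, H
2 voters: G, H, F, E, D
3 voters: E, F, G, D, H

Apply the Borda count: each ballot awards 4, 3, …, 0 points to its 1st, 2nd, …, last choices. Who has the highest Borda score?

F

Borda scores:
  D: 8·4 + 2·0 + 3·1 = 35
  E: 8·1 + 2·1 + 3·4 = 22
  F: 8·3 + 2·2 + 3·3 = 37
  G: 8·2 + 2·4 + 3·2 = 30
  H: 8·0 + 2·3 + 3·0 = 6
F has the highest total.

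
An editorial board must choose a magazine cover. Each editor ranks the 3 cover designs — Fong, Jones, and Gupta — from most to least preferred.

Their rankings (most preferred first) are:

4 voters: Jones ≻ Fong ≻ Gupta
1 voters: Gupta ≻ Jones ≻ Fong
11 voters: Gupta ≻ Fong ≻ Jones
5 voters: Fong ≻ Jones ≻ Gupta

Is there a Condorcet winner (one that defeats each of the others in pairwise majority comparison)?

Yes

Head-to-head results (21 voters total):
Fong vs Jones: Fong wins 16–5.
Fong vs Gupta: Gupta wins 12–9.
Jones vs Gupta: Gupta wins 12–9.
Gupta beats each rival — Fong (12–9), Jones (12–9) — so Gupta is the Condorcet winner.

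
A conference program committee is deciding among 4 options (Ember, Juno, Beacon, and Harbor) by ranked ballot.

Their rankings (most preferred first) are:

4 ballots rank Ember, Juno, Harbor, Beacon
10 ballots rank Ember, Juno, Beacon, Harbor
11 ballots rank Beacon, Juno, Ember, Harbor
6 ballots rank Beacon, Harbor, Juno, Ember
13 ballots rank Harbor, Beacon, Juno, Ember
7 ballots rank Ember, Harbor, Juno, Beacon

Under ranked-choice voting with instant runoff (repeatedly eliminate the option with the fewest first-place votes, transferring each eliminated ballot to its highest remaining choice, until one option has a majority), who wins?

Beacon

Round 1: Ember 21, Beacon 17, Harbor 13, Juno 0. Juno has the fewest and is eliminated.
Round 2: Ember 21, Beacon 17, Harbor 13. Harbor has the fewest and is eliminated.
Round 3: Beacon 30, Ember 21. Beacon has a majority.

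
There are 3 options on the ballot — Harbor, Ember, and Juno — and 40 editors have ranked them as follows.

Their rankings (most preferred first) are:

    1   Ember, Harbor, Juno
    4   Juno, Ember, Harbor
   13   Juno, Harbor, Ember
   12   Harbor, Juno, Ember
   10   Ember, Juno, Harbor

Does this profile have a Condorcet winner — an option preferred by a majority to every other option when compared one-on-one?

Yes

Head-to-head results (40 voters total):
Harbor vs Ember: Harbor wins 25–15.
Harbor vs Juno: Juno wins 27–13.
Ember vs Juno: Juno wins 29–11.
Juno beats each rival — Harbor (27–13), Ember (29–11) — so Juno is the Condorcet winner.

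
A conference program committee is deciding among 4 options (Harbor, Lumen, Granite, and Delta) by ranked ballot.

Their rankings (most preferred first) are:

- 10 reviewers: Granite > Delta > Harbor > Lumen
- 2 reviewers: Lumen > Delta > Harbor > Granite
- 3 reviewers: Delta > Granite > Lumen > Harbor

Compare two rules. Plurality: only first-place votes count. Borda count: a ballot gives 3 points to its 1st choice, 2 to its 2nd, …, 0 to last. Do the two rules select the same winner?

Plurality first-place counts: Harbor 0, Lumen 2, Granite 10, Delta 3 → Granite.
Borda totals: Harbor 12, Lumen 9, Granite 36, Delta 33 → Granite.
The two rules agree on Granite.

Yes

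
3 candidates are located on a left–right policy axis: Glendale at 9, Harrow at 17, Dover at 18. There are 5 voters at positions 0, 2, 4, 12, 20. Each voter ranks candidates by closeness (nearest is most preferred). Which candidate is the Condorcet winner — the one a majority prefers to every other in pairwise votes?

With single-peaked preferences on a line, the Condorcet winner is the candidate closest to the median voter.
The median voter (position 4) is closest to Glendale at 9.
Check: Glendale vs Harrow — voters closer to Glendale: 4 of 5.

Glendale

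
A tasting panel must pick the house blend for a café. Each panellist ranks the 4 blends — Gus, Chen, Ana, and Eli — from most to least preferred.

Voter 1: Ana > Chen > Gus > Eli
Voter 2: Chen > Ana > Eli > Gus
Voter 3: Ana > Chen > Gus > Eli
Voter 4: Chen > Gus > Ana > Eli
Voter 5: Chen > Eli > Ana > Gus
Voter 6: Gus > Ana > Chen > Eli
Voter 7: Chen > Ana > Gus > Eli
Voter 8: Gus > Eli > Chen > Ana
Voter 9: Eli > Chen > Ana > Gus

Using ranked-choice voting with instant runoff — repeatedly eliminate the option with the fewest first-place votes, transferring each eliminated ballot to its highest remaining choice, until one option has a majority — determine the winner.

Chen

Round 1: Chen 4, Gus 2, Ana 2, Eli 1. Eli has the fewest and is eliminated.
Round 2: Chen 5, Gus 2, Ana 2. Chen has a majority.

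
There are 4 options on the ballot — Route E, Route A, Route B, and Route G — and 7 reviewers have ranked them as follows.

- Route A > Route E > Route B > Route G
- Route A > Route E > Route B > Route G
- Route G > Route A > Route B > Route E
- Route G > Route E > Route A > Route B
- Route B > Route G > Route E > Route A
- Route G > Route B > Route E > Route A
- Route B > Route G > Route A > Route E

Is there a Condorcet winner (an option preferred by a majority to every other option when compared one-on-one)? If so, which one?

Head-to-head results (7 voters total):
Route E vs Route A: Route A wins 4–3.
Route E vs Route B: Route B wins 4–3.
Route E vs Route G: Route G wins 5–2.
Route A vs Route B: Route A wins 4–3.
Route A vs Route G: Route G wins 5–2.
Route B vs Route G: Route B wins 4–3.
No candidate beats all others: Route A beats Route B beats Route G beats Route A, a majority cycle.

No Condorcet winner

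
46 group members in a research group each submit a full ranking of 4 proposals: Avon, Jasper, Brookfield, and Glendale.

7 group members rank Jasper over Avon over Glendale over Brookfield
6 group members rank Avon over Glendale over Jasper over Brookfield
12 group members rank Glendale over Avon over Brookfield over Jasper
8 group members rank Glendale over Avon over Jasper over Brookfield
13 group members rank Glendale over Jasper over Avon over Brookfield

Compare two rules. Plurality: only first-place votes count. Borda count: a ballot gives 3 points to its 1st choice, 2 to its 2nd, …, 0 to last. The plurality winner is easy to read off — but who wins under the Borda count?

Plurality first-place counts: Avon 6, Jasper 7, Brookfield 0, Glendale 33 → Glendale.
Borda totals: Avon 85, Jasper 61, Brookfield 12, Glendale 118 → Glendale.

Glendale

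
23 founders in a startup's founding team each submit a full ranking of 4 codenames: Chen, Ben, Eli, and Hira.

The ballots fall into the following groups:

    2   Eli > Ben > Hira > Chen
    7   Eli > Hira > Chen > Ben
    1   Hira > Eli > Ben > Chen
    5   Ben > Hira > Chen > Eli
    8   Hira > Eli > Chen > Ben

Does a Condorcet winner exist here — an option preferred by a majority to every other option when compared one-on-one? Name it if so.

Hira

Head-to-head results (23 voters total):
Chen vs Ben: Chen wins 15–8.
Chen vs Eli: Eli wins 18–5.
Chen vs Hira: Hira wins 23–0.
Ben vs Eli: Eli wins 18–5.
Ben vs Hira: Hira wins 16–7.
Eli vs Hira: Hira wins 14–9.
Hira beats each rival — Chen (23–0), Ben (16–7), Eli (14–9) — so Hira is the Condorcet winner.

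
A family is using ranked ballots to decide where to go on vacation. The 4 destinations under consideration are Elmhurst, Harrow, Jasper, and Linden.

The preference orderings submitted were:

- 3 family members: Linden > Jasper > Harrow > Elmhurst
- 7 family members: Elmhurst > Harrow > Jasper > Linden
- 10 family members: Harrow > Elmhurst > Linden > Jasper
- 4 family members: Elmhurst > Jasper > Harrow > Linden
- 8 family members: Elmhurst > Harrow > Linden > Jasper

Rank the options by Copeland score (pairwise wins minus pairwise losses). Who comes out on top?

Elmhurst

Pairwise results:
  Elmhurst vs Harrow: Elmhurst wins 19–13.
  Elmhurst vs Jasper: Elmhurst wins 29–3.
  Elmhurst vs Linden: Elmhurst wins 29–3.
  Harrow vs Jasper: Harrow wins 25–7.
  Harrow vs Linden: Harrow wins 29–3.
  Jasper vs Linden: Linden wins 21–11.
Copeland scores (wins − losses):
  Elmhurst: 3 − 0 = 3
  Harrow: 2 − 1 = 1
  Jasper: 0 − 3 = -3
  Linden: 1 − 2 = -1
Elmhurst has the best Copeland score.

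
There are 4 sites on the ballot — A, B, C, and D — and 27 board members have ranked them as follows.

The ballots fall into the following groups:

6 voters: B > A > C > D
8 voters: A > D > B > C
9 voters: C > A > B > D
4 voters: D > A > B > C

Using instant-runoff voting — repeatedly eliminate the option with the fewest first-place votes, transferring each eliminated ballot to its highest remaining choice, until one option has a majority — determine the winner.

Round 1: C 9, A 8, B 6, D 4. D has the fewest and is eliminated.
Round 2: A 12, C 9, B 6. B has the fewest and is eliminated.
Round 3: A 18, C 9. A has a majority.

A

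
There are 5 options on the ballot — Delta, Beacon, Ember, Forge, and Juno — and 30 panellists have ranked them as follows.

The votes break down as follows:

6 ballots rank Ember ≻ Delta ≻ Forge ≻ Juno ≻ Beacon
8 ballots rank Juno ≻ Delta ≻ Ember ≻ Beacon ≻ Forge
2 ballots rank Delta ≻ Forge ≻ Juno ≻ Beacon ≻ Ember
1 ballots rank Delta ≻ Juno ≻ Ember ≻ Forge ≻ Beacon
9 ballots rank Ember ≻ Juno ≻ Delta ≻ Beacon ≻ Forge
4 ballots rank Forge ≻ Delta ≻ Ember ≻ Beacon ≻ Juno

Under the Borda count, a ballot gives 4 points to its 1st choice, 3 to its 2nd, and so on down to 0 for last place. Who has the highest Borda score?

Borda scores:
  Delta: 6·3 + 8·3 + 2·4 + 4 + 9·2 + 4·3 = 84
  Beacon: 6·0 + 8·1 + 2·1 + 0 + 9·1 + 4·1 = 23
  Ember: 6·4 + 8·2 + 2·0 + 2 + 9·4 + 4·2 = 86
  Forge: 6·2 + 8·0 + 2·3 + 1 + 9·0 + 4·4 = 35
  Juno: 6·1 + 8·4 + 2·2 + 3 + 9·3 + 4·0 = 72
Ember has the highest total.

Ember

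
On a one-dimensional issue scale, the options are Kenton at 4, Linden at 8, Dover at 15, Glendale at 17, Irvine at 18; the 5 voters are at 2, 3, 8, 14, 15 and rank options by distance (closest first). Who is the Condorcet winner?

With single-peaked preferences on a line, the Condorcet winner is the candidate closest to the median voter.
The median voter (position 8) is closest to Linden at 8.
Check: Linden vs Dover — voters closer to Linden: 3 of 5.

Linden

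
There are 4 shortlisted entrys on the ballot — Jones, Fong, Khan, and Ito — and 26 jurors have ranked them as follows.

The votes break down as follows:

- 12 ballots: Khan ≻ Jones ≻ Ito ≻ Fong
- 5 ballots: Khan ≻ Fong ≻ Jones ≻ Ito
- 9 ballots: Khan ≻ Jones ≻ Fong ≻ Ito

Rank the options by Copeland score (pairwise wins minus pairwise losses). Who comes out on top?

Khan

Pairwise results:
  Jones vs Fong: Jones wins 21–5.
  Jones vs Khan: Khan wins 26–0.
  Jones vs Ito: Jones wins 26–0.
  Fong vs Khan: Khan wins 26–0.
  Fong vs Ito: Fong wins 14–12.
  Khan vs Ito: Khan wins 26–0.
Copeland scores (wins − losses):
  Jones: 2 − 1 = 1
  Fong: 1 − 2 = -1
  Khan: 3 − 0 = 3
  Ito: 0 − 3 = -3
Khan has the best Copeland score.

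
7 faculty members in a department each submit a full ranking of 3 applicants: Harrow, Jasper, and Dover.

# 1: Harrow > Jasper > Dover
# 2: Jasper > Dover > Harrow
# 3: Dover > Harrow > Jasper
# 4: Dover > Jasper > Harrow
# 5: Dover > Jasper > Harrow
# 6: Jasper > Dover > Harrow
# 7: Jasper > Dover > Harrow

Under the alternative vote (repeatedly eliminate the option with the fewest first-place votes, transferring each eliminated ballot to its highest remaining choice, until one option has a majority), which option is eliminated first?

Round 1: Jasper 3, Dover 3, Harrow 1. Harrow has the fewest and is eliminated.
Round 2: Jasper 4, Dover 3. Jasper has a majority.

Harrow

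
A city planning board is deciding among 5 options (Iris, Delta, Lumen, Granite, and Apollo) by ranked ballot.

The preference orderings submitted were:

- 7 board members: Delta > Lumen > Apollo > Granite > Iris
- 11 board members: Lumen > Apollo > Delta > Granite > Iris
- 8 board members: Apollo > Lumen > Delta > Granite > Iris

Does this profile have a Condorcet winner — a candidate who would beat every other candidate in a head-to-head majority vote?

Head-to-head results (26 voters total):
Iris vs Delta: Delta wins 26–0.
Iris vs Lumen: Lumen wins 26–0.
Iris vs Granite: Granite wins 26–0.
Iris vs Apollo: Apollo wins 26–0.
Delta vs Lumen: Lumen wins 19–7.
Delta vs Granite: Delta wins 26–0.
Delta vs Apollo: Apollo wins 19–7.
Lumen vs Granite: Lumen wins 26–0.
Lumen vs Apollo: Lumen wins 18–8.
Granite vs Apollo: Apollo wins 26–0.
Lumen beats each rival — Iris (26–0), Delta (19–7), Granite (26–0), Apollo (18–8) — so Lumen is the Condorcet winner.

Yes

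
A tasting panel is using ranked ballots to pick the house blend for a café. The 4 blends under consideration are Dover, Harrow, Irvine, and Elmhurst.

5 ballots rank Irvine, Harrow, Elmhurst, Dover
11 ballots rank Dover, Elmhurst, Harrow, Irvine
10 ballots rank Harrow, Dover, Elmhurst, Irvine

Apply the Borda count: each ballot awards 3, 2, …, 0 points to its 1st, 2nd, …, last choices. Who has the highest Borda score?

Dover

Borda scores:
  Dover: 5·0 + 11·3 + 10·2 = 53
  Harrow: 5·2 + 11·1 + 10·3 = 51
  Irvine: 5·3 + 11·0 + 10·0 = 15
  Elmhurst: 5·1 + 11·2 + 10·1 = 37
Dover has the highest total.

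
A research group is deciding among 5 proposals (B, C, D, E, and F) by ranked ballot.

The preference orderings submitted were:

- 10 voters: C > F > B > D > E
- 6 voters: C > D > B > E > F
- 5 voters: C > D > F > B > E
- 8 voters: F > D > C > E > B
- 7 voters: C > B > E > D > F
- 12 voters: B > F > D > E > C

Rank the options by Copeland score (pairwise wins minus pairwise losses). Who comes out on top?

Pairwise results:
  B vs C: C wins 36–12.
  B vs D: B wins 29–19.
  B vs E: B wins 40–8.
  B vs F: B wins 25–23.
  C vs D: C wins 28–20.
  C vs E: C wins 36–12.
  C vs F: C wins 28–20.
  D vs E: D wins 41–7.
  D vs F: F wins 30–18.
  E vs F: F wins 35–13.
Copeland scores (wins − losses):
  B: 3 − 1 = 2
  C: 4 − 0 = 4
  D: 1 − 3 = -2
  E: 0 − 4 = -4
  F: 2 − 2 = 0
C has the best Copeland score.

C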